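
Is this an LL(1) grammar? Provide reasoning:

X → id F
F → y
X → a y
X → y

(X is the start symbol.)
A grammar is LL(1) if for each non-terminal N with multiple productions, the predict sets of those productions are pairwise disjoint, where PREDICT(N → α) = (FIRST(α) \ {ε}) ∪ (FOLLOW(N) if α ⇒* ε).

For X:
  PREDICT(X → id F) = { 'id' }
  PREDICT(X → a y) = { 'a' }
  PREDICT(X → y) = { 'y' }
F has a single production, so nothing to check there.

All predict sets are disjoint. The grammar IS LL(1).

Answer: Yes, the grammar is LL(1).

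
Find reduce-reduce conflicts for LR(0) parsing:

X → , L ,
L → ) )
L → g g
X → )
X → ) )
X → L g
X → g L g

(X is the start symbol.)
A reduce-reduce conflict occurs when an LR(0) state has two complete items [A → α .] and [B → β .] — both call for a reduction, and with no lookahead the parser cannot choose between them.

Augment with X' → X and build the canonical LR(0) collection (I0 = CLOSURE({[X' → . X]}), then GOTO on every symbol after a dot until no new states appear). It has 17 states:
  I0: { [L → . ) )], [L → . g g], [X → . ) )], [X → . )], [X → . , L ,], [X → . L g], [X → . g L g], [X' → . X] }  — shift
  I1: { [L → ) . )], [X → ) . )], [X → ) .] }  — shift, reduce
  I2: { [L → . ) )], [L → . g g], [X → , . L ,] }  — shift
  I3: { [X → L . g] }  — shift
  I4: { [X' → X .] }  — accept
  I5: { [L → . ) )], [L → . g g], [L → g . g], [X → g . L g] }  — shift
  I6: { [L → ) . )] }  — shift
  I7: { [X → g L . g] }  — shift
  I8: { [L → g . g], [L → g g .] }  — shift, reduce
  I9: { [L → g g .] }  — reduce
  I10: { [X → g L g .] }  — reduce
  I11: { [L → ) ) .] }  — reduce
  I12: { [X → L g .] }  — reduce
  I13: { [X → , L . ,] }  — shift
  I14: { [L → g . g] }  — shift
  I15: { [X → , L , .] }  — reduce
  I16: { [L → ) ) .], [X → ) ) .] }  — 2 reduces

I16 contains complete items [L → ) ) .], [X → ) ) .] — reduce-reduce conflict.

Answer: Yes — I16: [L → ) ) .] vs [X → ) ) .]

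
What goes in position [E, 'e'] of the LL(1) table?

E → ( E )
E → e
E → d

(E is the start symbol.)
E → e

To find M[E, 'e'], we find productions for E where 'e' is in the predict set (PREDICT(N → α) = (FIRST(α) \ {ε}) ∪ (FOLLOW(N) if α ⇒* ε)).

E → ( E ): PREDICT = { '(' }
E → e: PREDICT = { 'e' }
  'e' is in predict set, so this production goes in M[E, 'e']
E → d: PREDICT = { 'd' }

M[E, 'e'] = E → e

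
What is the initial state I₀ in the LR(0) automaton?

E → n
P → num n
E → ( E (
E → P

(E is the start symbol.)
{ [E → . ( E (], [E → . P], [E → . n], [E' → . E], [P → . num n] }

First, augment the grammar with E' → E
I₀ = CLOSURE({ [E' → . E] }):
  [E' → . E] has the dot before E: add [E → . n], [E → . ( E (], [E → . P]
  [E → . P] has the dot before P: add [P → . num n]
No further items can be added.

I₀ = { [E → . ( E (], [E → . P], [E → . n], [E' → . E], [P → . num n] }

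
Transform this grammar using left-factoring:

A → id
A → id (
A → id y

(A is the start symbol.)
Left-factoring transforms A → αβ₁ | αβ₂ into A → αA' and A' → β₁ | β₂
(α is the longest common prefix among the alternatives). Repeat until
no nonterminal has two alternatives with a common prefix.

Round 1: A has alternatives sharing prefix 'id'. Introduce A': A → id A'
  Add: A' → ε
  Add: A' → (
  Add: A' → y

No remaining common prefixes — done.

Resulting grammar:
A → id A'
A' → ε
A' → (
A' → y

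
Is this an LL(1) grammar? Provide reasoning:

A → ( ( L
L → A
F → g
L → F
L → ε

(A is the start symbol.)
A grammar is LL(1) if for each non-terminal N with multiple productions, the predict sets of those productions are pairwise disjoint, where PREDICT(N → α) = (FIRST(α) \ {ε}) ∪ (FOLLOW(N) if α ⇒* ε).

Relevant sets:
  FIRST(A) = { '(' }
  FIRST(F) = { 'g' }
  FOLLOW(L) = { $ }

For L:
  PREDICT(L → A) = { '(' }
  PREDICT(L → F) = { 'g' }
  PREDICT(L → ε) = { $ }
A, F have a single production, so nothing to check there.

All predict sets are disjoint. The grammar IS LL(1).

Answer: Yes, the grammar is LL(1).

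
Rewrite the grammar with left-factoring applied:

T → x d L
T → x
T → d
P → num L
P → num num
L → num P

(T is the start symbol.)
T → x T'
T' → d L
T' → ε
T → d
P → num P'
P' → L
P' → num
L → num P

Left-factoring transforms A → αβ₁ | αβ₂ into A → αA' and A' → β₁ | β₂
(α is the longest common prefix among the alternatives). Repeat until
no nonterminal has two alternatives with a common prefix.

Round 1: T has alternatives sharing prefix 'x'. Introduce T': T → x T'
  Add: T' → d L
  Add: T' → ε

Round 2: P has alternatives sharing prefix 'num'. Introduce P': P → num P'
  Add: P' → L
  Add: P' → num

No remaining common prefixes — done.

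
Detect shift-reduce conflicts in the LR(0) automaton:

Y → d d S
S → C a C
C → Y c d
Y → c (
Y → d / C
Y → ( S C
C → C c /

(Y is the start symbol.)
Yes — I15: [S → C a C .] vs [C → C . c /]; I16: [Y → d / C .] vs [C → C . c /]; I19: [Y → ( S C .] vs [C → C . c /]

Augment with Y' → Y and build the canonical LR(0) collection (I0 = CLOSURE({[Y' → . Y]}), then GOTO on every symbol after a dot until no new states appear). It has 20 states:
  I0: { [Y → . ( S C], [Y → . c (], [Y → . d / C], [Y → . d d S], [Y' → . Y] }  — shift
  I1: { [C → . C c /], [C → . Y c d], [S → . C a C], [Y → ( . S C], [Y → . ( S C], [Y → . c (], [Y → . d / C], [Y → . d d S] }  — shift
  I2: { [Y' → Y .] }  — accept
  I3: { [Y → c . (] }  — shift
  I4: { [Y → d . / C], [Y → d . d S] }  — shift
  I5: { [C → . C c /], [C → . Y c d], [Y → . ( S C], [Y → . c (], [Y → . d / C], [Y → . d d S], [Y → d / . C] }  — shift
  I6: { [C → . C c /], [C → . Y c d], [S → . C a C], [Y → . ( S C], [Y → . c (], [Y → . d / C], [Y → . d d S], [Y → d d . S] }  — shift
  I7: { [C → C . c /], [S → C . a C] }  — shift
  I8: { [Y → d d S .] }  — reduce
  I9: { [C → Y . c d] }  — shift
  I10: { [C → Y c . d] }  — shift
  I11: { [C → Y c d .] }  — reduce
  I12: { [C → . C c /], [C → . Y c d], [S → C a . C], [Y → . ( S C], [Y → . c (], [Y → . d / C], [Y → . d d S] }  — shift
  I13: { [C → C c . /] }  — shift
  I14: { [C → C c / .] }  — reduce
  I15: { [C → C . c /], [S → C a C .] }  — shift, reduce
  I16: { [C → C . c /], [Y → d / C .] }  — shift, reduce
  I17: { [Y → c ( .] }  — reduce
  I18: { [C → . C c /], [C → . Y c d], [Y → ( S . C], [Y → . ( S C], [Y → . c (], [Y → . d / C], [Y → . d d S] }  — shift
  I19: { [C → C . c /], [Y → ( S C .] }  — shift, reduce

I15 contains reduce item [S → C a C .] and shift item [C → C . c /] — shift-reduce conflict.
I16 contains reduce item [Y → d / C .] and shift item [C → C . c /] — shift-reduce conflict.
I19 contains reduce item [Y → ( S C .] and shift item [C → C . c /] — shift-reduce conflict.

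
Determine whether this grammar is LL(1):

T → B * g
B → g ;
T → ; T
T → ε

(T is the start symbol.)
A grammar is LL(1) if for each non-terminal N with multiple productions, the predict sets of those productions are pairwise disjoint, where PREDICT(N → α) = (FIRST(α) \ {ε}) ∪ (FOLLOW(N) if α ⇒* ε).

Relevant sets:
  FIRST(B) = { 'g' }
  FOLLOW(T) = { $ }

For T:
  PREDICT(T → B '*' g) = { 'g' }
  PREDICT(T → ';' T) = { ';' }
  PREDICT(T → ε) = { $ }
B has a single production, so nothing to check there.

All predict sets are disjoint. The grammar IS LL(1).

Answer: Yes, the grammar is LL(1).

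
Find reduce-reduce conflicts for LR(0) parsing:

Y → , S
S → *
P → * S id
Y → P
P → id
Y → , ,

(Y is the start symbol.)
Augment with Y' → Y and build the canonical LR(0) collection (I0 = CLOSURE({[Y' → . Y]}), then GOTO on every symbol after a dot until no new states appear). It has 11 states:
  I0: { [P → . * S id], [P → . id], [Y → . , ,], [Y → . , S], [Y → . P], [Y' → . Y] }  — shift
  I1: { [P → * . S id], [S → . *] }  — shift
  I2: { [S → . *], [Y → , . ,], [Y → , . S] }  — shift
  I3: { [Y → P .] }  — reduce
  I4: { [Y' → Y .] }  — accept
  I5: { [P → id .] }  — reduce
  I6: { [S → * .] }  — reduce
  I7: { [Y → , , .] }  — reduce
  I8: { [Y → , S .] }  — reduce
  I9: { [P → * S . id] }  — shift
  I10: { [P → * S id .] }  — reduce

No state contains more than one complete item.

Answer: No reduce-reduce conflicts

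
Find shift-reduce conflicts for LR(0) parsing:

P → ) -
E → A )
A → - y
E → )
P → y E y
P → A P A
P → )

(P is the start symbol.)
Yes — I1: [P → ) .] vs [P → ) . -]

A shift-reduce conflict occurs when an LR(0) state has both:
  - a complete (reduce) item [A → α .] (dot at the end), and
  - a shift item [B → β . c γ] (dot before a terminal).

Augment with P' → P and build the canonical LR(0) collection (I0 = CLOSURE({[P' → . P]}), then GOTO on every symbol after a dot until no new states appear). It has 15 states:
  I0: { [A → . - y], [P → . ) -], [P → . )], [P → . A P A], [P → . y E y], [P' → . P] }  — shift
  I1: { [P → ) . -], [P → ) .] }  — shift, reduce
  I2: { [A → - . y] }  — shift
  I3: { [A → . - y], [P → . ) -], [P → . )], [P → . A P A], [P → . y E y], [P → A . P A] }  — shift
  I4: { [P' → P .] }  — accept
  I5: { [A → . - y], [E → . )], [E → . A )], [P → y . E y] }  — shift
  I6: { [E → ) .] }  — reduce
  I7: { [E → A . )] }  — shift
  I8: { [P → y E . y] }  — shift
  I9: { [P → y E y .] }  — reduce
  I10: { [E → A ) .] }  — reduce
  I11: { [A → . - y], [P → A P . A] }  — shift
  I12: { [P → A P A .] }  — reduce
  I13: { [A → - y .] }  — reduce
  I14: { [P → ) - .] }  — reduce

I1 contains reduce item [P → ) .] and shift item [P → ) . -] — shift-reduce conflict.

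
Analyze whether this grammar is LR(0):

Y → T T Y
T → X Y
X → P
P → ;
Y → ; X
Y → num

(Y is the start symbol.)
Augment with Y' → Y and build the canonical LR(0) collection (I0 = CLOSURE({[Y' → . Y]}), then GOTO on every symbol after a dot until no new states appear). It has 12 states:
  I0: { [P → . ;], [T → . X Y], [X → . P], [Y → . ; X], [Y → . T T Y], [Y → . num], [Y' → . Y] }  — shift
  I1: { [P → . ;], [P → ; .], [X → . P], [Y → ; . X] }  — shift, reduce
  I2: { [X → P .] }  — reduce
  I3: { [P → . ;], [T → . X Y], [X → . P], [Y → T . T Y] }  — shift
  I4: { [P → . ;], [T → . X Y], [T → X . Y], [X → . P], [Y → . ; X], [Y → . T T Y], [Y → . num] }  — shift
  I5: { [Y' → Y .] }  — accept
  I6: { [Y → num .] }  — reduce
  I7: { [T → X Y .] }  — reduce
  I8: { [P → ; .] }  — reduce
  I9: { [P → . ;], [T → . X Y], [X → . P], [Y → . ; X], [Y → . T T Y], [Y → . num], [Y → T T . Y] }  — shift
  I10: { [Y → T T Y .] }  — reduce
  I11: { [Y → ; X .] }  — reduce

Conflict in state I1:
  Shift-reduce conflict between [P → ; .] and [P → . ;]
So the grammar is NOT LR(0).

Answer: No. Shift-reduce conflict between [P → ; .] and [P → . ;]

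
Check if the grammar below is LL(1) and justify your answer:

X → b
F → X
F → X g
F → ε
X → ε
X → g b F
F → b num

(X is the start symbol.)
Relevant sets:
  FIRST(X) = { 'b', 'g', ε }
  FOLLOW(X) = { $, 'g' }
  FOLLOW(F) = { $, 'g' }

For X:
  PREDICT(X → b) = { 'b' }
  PREDICT(X → ε) = { $, 'g' }
  PREDICT(X → g b F) = { 'g' }
For F:
  PREDICT(F → X) = { $, 'b', 'g' }
  PREDICT(F → X g) = { 'b', 'g' }
  PREDICT(F → ε) = { $, 'g' }
  PREDICT(F → b num) = { 'b' }

Conflict found: Predict set conflict for X: { 'g' }
The grammar is NOT LL(1).

Answer: No. Predict set conflict for X: { 'g' }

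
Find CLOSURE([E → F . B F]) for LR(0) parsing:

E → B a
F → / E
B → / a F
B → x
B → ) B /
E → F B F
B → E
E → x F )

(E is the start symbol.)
Start with: [E → F . B F]
  [E → F . B F] has the dot before B: add [B → . / a F], [B → . x], [B → . ) B /], [B → . E]
  [B → . E] has the dot before E: add [E → . B a], [E → . F B F], [E → . x F )]
  [E → . F B F] has the dot before F: add [F → . / E]
No further items can be added.

CLOSURE = { [B → . ) B /], [B → . / a F], [B → . E], [B → . x], [E → . B a], [E → . F B F], [E → . x F )], [E → F . B F], [F → . / E] }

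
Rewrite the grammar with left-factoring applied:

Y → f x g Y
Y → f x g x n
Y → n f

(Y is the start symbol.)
Left-factoring transforms A → αβ₁ | αβ₂ into A → αA' and A' → β₁ | β₂
(α is the longest common prefix among the alternatives). Repeat until
no nonterminal has two alternatives with a common prefix.

Round 1: Y has alternatives sharing prefix 'f x g'. Introduce Y': Y → f x g Y'
  Add: Y' → Y
  Add: Y' → x n

No remaining common prefixes — done.

Resulting grammar:
Y → f x g Y'
Y' → Y
Y' → x n
Y → n f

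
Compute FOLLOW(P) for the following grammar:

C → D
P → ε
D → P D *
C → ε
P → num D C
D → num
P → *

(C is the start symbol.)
To compute FOLLOW(P), find every occurrence of P on a right-hand side N → α P β: add FIRST(β) \ {ε}, and if β is empty or nullable also add FOLLOW(N). Iterate to a fixed point.

In D → P D *: P is followed by D '*', add FIRST(D '*') \ {ε} = { '*', 'num' }

Taking the union: FOLLOW(P) = { '*', 'num' }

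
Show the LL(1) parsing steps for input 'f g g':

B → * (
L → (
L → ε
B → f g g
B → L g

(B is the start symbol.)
Stack is shown with the top on the left.

Stack    Input    Action
------------------------
B $      f g g $  output B → f g g
f g g $  f g g $  match 'f'
g g $    g g $    match 'g'
g $      g $      match 'g'
$        $        accept

The string is accepted.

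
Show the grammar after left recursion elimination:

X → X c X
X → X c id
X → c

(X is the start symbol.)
X is directly left-recursive. The standard transformation for
  A → A α₁ | ... | A α_m | β₁ | ... | β_n
is
  A  → β₁ A' | ... | β_n A'
  A' → α₁ A' | ... | α_m A' | ε

X → c becomes X → c X'
X → X c X becomes X' → c X X'
X → X c id becomes X' → c id X'
Add X' → ε

Resulting grammar:
X → c X'
X' → c X X'
X' → c id X'
X' → ε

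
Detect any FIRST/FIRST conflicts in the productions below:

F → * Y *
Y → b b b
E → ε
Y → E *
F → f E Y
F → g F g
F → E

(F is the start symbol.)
No FIRST/FIRST conflicts.

A FIRST/FIRST conflict occurs when two productions N → α and N → β for the same non-terminal have FIRST(α) ∩ FIRST(β) ≠ ∅ (with ε ∈ FIRST of a nullable right-hand side, so two nullable alternatives also conflict).

FIRST sets of the non-terminals at (or reachable through a nullable prefix from) the front of some alternative:
  FIRST(E) = { ε }

Productions for F:
  F → * Y *: FIRST = { '*' }
  F → f E Y: FIRST = { 'f' }
  F → g F g: FIRST = { 'g' }
  F → E: FIRST = { ε }
Productions for Y:
  Y → b b b: FIRST = { 'b' }
  Y → E *: FIRST = { '*' }
E has only one production, so no FIRST/FIRST conflict is possible there.

All alternatives of each non-terminal have pairwise disjoint FIRST sets.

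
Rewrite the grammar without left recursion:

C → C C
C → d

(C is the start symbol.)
C → d C'
C' → C C'
C' → ε

C is directly left-recursive. The standard transformation for
  A → A α₁ | ... | A α_m | β₁ | ... | β_n
is
  A  → β₁ A' | ... | β_n A'
  A' → α₁ A' | ... | α_m A' | ε

C → d becomes C → d C'
C → C C becomes C' → C C'
Add C' → ε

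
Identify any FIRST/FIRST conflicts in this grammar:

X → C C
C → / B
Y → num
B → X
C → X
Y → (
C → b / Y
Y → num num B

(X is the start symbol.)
Yes. C → '/' B / C → X on { '/' }; C → X / C → b '/' Y on { 'b' }; Y → num / Y → num num B on { 'num' }

A FIRST/FIRST conflict occurs when two productions N → α and N → β for the same non-terminal have FIRST(α) ∩ FIRST(β) ≠ ∅ (with ε ∈ FIRST of a nullable right-hand side, so two nullable alternatives also conflict).

FIRST sets of the non-terminals at (or reachable through a nullable prefix from) the front of some alternative:
  FIRST(X) = { '/', 'b' }

Productions for C:
  C → / B: FIRST = { '/' }
  C → X: FIRST = { '/', 'b' }
  C → b / Y: FIRST = { 'b' }
Productions for Y:
  Y → num: FIRST = { 'num' }
  Y → (: FIRST = { '(' }
  Y → num num B: FIRST = { 'num' }
X, B have only one production, so no FIRST/FIRST conflict is possible there.

Conflict for C: C → / B and C → X
  Overlap: { '/' }
Conflict for C: C → X and C → b / Y
  Overlap: { 'b' }
Conflict for Y: Y → num and Y → num num B
  Overlap: { 'num' }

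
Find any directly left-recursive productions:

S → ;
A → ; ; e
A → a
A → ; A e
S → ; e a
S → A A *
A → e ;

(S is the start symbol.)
S → ;: starts with ';'
A → ; ; e: starts with ';'
A → a: starts with a
A → ; A e: starts with ';'
S → ; e a: starts with ';'
S → A A *: starts with A
A → e ;: starts with e

No direct left recursion found.

Answer: No direct left recursion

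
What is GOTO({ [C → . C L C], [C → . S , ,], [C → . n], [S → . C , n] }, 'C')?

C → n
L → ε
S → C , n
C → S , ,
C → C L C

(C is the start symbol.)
{ [C → C . L C], [L → .], [S → C . , n] }

GOTO(I, 'C') = CLOSURE({ [A → αX.β] : [A → α.Xβ] ∈ I, X = 'C' })

Items with dot before 'C', with the dot advanced:
  [C → . C L C] → [C → C . L C]
  [S → . C , n] → [S → C . , n]
Closure of the advanced items:
  [C → C . L C] has the dot before L: add [L → .]

GOTO = { [C → C . L C], [L → .], [S → C . , n] }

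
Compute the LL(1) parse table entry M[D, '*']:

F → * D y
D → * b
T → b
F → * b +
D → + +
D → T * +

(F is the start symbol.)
To find M[D, '*'], we find productions for D where '*' is in the predict set (PREDICT(N → α) = (FIRST(α) \ {ε}) ∪ (FOLLOW(N) if α ⇒* ε)).

Relevant sets:
  FIRST(T) = { 'b' }

D → * b: PREDICT = { '*' }
  '*' is in predict set, so this production goes in M[D, '*']
D → + +: PREDICT = { '+' }
D → T * +: PREDICT = { 'b' }

M[D, '*'] = D → * b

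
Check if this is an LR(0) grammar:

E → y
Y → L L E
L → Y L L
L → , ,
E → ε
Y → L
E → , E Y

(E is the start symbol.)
A grammar is LR(0) if no state in the canonical LR(0) collection has:
  - both a shift item (dot before a terminal) and a complete item (shift-reduce conflict), or
  - two or more complete items (reduce-reduce conflict; the accept item [E' → E .] counts as a complete item here).

Augment with E' → E and build the canonical LR(0) collection (I0 = CLOSURE({[E' → . E]}), then GOTO on every symbol after a dot until no new states appear). It has 16 states:
  I0: { [E → . , E Y], [E → . y], [E → .], [E' → . E] }  — shift, reduce
  I1: { [E → , . E Y], [E → . , E Y], [E → . y], [E → .] }  — shift, reduce
  I2: { [E' → E .] }  — accept
  I3: { [E → y .] }  — reduce
  I4: { [E → , E . Y], [L → . , ,], [L → . Y L L], [Y → . L L E], [Y → . L] }  — shift
  I5: { [L → , . ,] }  — shift
  I6: { [L → . , ,], [L → . Y L L], [Y → . L L E], [Y → . L], [Y → L . L E], [Y → L .] }  — shift, reduce
  I7: { [E → , E Y .], [L → . , ,], [L → . Y L L], [L → Y . L L], [Y → . L L E], [Y → . L] }  — shift, reduce
  I8: { [L → . , ,], [L → . Y L L], [L → Y L . L], [Y → . L L E], [Y → . L], [Y → L . L E], [Y → L .] }  — shift, reduce
  I9: { [L → . , ,], [L → . Y L L], [L → Y . L L], [Y → . L L E], [Y → . L] }  — shift
  I10: { [E → . , E Y], [E → . y], [E → .], [L → . , ,], [L → . Y L L], [L → Y L L .], [Y → . L L E], [Y → . L], [Y → L . L E], [Y → L .], [Y → L L . E] }  — shift, 3 reduces
  I11: { [E → , . E Y], [E → . , E Y], [E → . y], [E → .], [L → , . ,] }  — shift, reduce
  I12: { [Y → L L E .] }  — reduce
  I13: { [E → . , E Y], [E → . y], [E → .], [L → . , ,], [L → . Y L L], [Y → . L L E], [Y → . L], [Y → L . L E], [Y → L .], [Y → L L . E] }  — shift, 2 reduces
  I14: { [E → , . E Y], [E → . , E Y], [E → . y], [E → .], [L → , , .] }  — shift, 2 reduces
  I15: { [L → , , .] }  — reduce

Conflict in state I0:
  Shift-reduce conflict between [E → .] and [E → . , E Y]
So the grammar is NOT LR(0).

Answer: No. Shift-reduce conflict between [E → .] and [E → . , E Y]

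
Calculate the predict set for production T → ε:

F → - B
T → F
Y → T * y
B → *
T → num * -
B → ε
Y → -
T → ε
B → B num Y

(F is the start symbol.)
{ '*' }

PREDICT(T → ε) = (FIRST(RHS) \ {ε}) ∪ (FOLLOW(T) if ε ∈ FIRST(RHS), i.e. RHS ⇒* ε)
The right-hand side is ε (FIRST(ε) = { ε }), so the predict set is FOLLOW(T) = { '*' }
PREDICT(T → ε) = { '*' }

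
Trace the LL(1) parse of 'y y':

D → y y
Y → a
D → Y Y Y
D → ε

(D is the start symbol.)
LL(1) parsing maintains a stack (initially the start symbol over $) and the input. At each step: if the stack top is a terminal, match it against the current input token; if it is a non-terminal N, replace it with the RHS of M[N, lookahead] (the unique production whose predict set contains the lookahead).

Stack is shown with the top on the left.

Stack  Input  Action
--------------------
D $    y y $  output D → y y
y y $  y y $  match 'y'
y $    y $    match 'y'
$      $      accept

The string is accepted.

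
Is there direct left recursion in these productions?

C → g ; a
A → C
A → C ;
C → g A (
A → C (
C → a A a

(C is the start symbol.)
No direct left recursion

C → g ; a: starts with g
A → C: starts with C
A → C ;: starts with C
C → g A (: starts with g
A → C (: starts with C
C → a A a: starts with a

No direct left recursion found.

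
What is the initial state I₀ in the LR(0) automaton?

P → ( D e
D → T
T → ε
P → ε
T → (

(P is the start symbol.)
{ [P → . ( D e], [P → .], [P' → . P] }

First, augment the grammar with P' → P
I₀ = CLOSURE({ [P' → . P] }):
  [P' → . P] has the dot before P: add [P → . ( D e], [P → .]
No further items can be added.

I₀ = { [P → . ( D e], [P → .], [P' → . P] }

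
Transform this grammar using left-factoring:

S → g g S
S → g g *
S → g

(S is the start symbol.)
Left-factoring transforms A → αβ₁ | αβ₂ into A → αA' and A' → β₁ | β₂
(α is the longest common prefix among the alternatives). Repeat until
no nonterminal has two alternatives with a common prefix.

Round 1: S has alternatives sharing prefix 'g'. Introduce S': S → g S'
  Add: S' → g S
  Add: S' → g *
  Add: S' → ε

Round 2: S' has alternatives sharing prefix 'g'. Introduce S'': S' → g S''
  Add: S'' → S
  Add: S'' → *

No remaining common prefixes — done.

Resulting grammar:
S → g S'
S' → g S''
S'' → S
S'' → *
S' → ε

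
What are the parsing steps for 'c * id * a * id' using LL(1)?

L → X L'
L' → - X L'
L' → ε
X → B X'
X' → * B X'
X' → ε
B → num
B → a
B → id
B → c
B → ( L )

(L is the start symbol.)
LL(1) parsing maintains a stack (initially the start symbol over $) and the input. At each step: if the stack top is a terminal, match it against the current input token; if it is a non-terminal N, replace it with the RHS of M[N, lookahead] (the unique production whose predict set contains the lookahead).

Stack is shown with the top on the left.

Stack        Input              Action
--------------------------------------
L $          c * id * a * id $  output L → X L'
X L' $       c * id * a * id $  output X → B X'
B X' L' $    c * id * a * id $  output B → c
c X' L' $    c * id * a * id $  match 'c'
X' L' $      * id * a * id $    output X' → * B X'
* B X' L' $  * id * a * id $    match '*'
B X' L' $    id * a * id $      output B → id
id X' L' $   id * a * id $      match 'id'
X' L' $      * a * id $         output X' → * B X'
* B X' L' $  * a * id $         match '*'
B X' L' $    a * id $           output B → a
a X' L' $    a * id $           match 'a'
X' L' $      * id $             output X' → * B X'
* B X' L' $  * id $             match '*'
B X' L' $    id $               output B → id
id X' L' $   id $               match 'id'
X' L' $      $                  output X' → ε
L' $         $                  output L' → ε
$            $                  accept

The string is accepted.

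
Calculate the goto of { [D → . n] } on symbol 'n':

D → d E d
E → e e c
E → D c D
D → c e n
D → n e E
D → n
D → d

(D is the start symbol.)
GOTO(I, 'n') = CLOSURE({ [A → αX.β] : [A → α.Xβ] ∈ I, X = 'n' })

Items with dot before 'n', with the dot advanced:
  [D → . n] → [D → n .]
Closure adds nothing (no advanced item has the dot before a non-terminal).

GOTO = { [D → n .] }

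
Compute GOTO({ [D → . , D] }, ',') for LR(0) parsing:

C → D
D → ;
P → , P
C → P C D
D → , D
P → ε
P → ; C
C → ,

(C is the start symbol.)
{ [D → , . D], [D → . , D], [D → . ;] }

GOTO(I, ',') = CLOSURE({ [A → αX.β] : [A → α.Xβ] ∈ I, X = ',' })

Items with dot before ',', with the dot advanced:
  [D → . , D] → [D → , . D]
Closure of the advanced items:
  [D → , . D] has the dot before D: add [D → . ;], [D → . , D]

GOTO = { [D → , . D], [D → . , D], [D → . ;] }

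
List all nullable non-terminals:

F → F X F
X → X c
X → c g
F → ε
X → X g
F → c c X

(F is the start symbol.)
{ 'F' }

ε-productions: F → ε
So F is immediately nullable.
No further non-terminal can be added: every production for the remaining non-terminals contains a terminal or a non-nullable non-terminal.
Nullable = { 'F' }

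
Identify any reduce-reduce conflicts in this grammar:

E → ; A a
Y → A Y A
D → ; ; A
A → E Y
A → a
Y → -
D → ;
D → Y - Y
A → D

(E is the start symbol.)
Augment with E' → E and build the canonical LR(0) collection (I0 = CLOSURE({[E' → . E]}), then GOTO on every symbol after a dot until no new states appear). It has 20 states:
  I0: { [E → . ; A a], [E' → . E] }  — shift
  I1: { [A → . D], [A → . E Y], [A → . a], [D → . ; ; A], [D → . ;], [D → . Y - Y], [E → . ; A a], [E → ; . A a], [Y → . -], [Y → . A Y A] }  — shift
  I2: { [E' → E .] }  — accept
  I3: { [Y → - .] }  — reduce
  I4: { [A → . D], [A → . E Y], [A → . a], [D → . ; ; A], [D → . ;], [D → . Y - Y], [D → ; . ; A], [D → ; .], [E → . ; A a], [E → ; . A a], [Y → . -], [Y → . A Y A] }  — shift, reduce
  I5: { [A → . D], [A → . E Y], [A → . a], [D → . ; ; A], [D → . ;], [D → . Y - Y], [E → . ; A a], [E → ; A . a], [Y → . -], [Y → . A Y A], [Y → A . Y A] }  — shift
  I6: { [A → D .] }  — reduce
  I7: { [A → . D], [A → . E Y], [A → . a], [A → E . Y], [D → . ; ; A], [D → . ;], [D → . Y - Y], [E → . ; A a], [Y → . -], [Y → . A Y A] }  — shift
  I8: { [D → Y . - Y] }  — shift
  I9: { [A → a .] }  — reduce
  I10: { [A → . D], [A → . E Y], [A → . a], [D → . ; ; A], [D → . ;], [D → . Y - Y], [D → Y - . Y], [E → . ; A a], [Y → . -], [Y → . A Y A] }  — shift
  I11: { [A → . D], [A → . E Y], [A → . a], [D → . ; ; A], [D → . ;], [D → . Y - Y], [E → . ; A a], [Y → . -], [Y → . A Y A], [Y → A . Y A] }  — shift
  I12: { [D → Y - Y .], [D → Y . - Y] }  — shift, reduce
  I13: { [A → . D], [A → . E Y], [A → . a], [D → . ; ; A], [D → . ;], [D → . Y - Y], [D → Y . - Y], [E → . ; A a], [Y → . -], [Y → . A Y A], [Y → A Y . A] }  — shift
  I14: { [A → . D], [A → . E Y], [A → . a], [D → . ; ; A], [D → . ;], [D → . Y - Y], [D → Y - . Y], [E → . ; A a], [Y → - .], [Y → . -], [Y → . A Y A] }  — shift, reduce
  I15: { [A → . D], [A → . E Y], [A → . a], [D → . ; ; A], [D → . ;], [D → . Y - Y], [E → . ; A a], [Y → . -], [Y → . A Y A], [Y → A . Y A], [Y → A Y A .] }  — shift, reduce
  I16: { [A → E Y .], [D → Y . - Y] }  — shift, reduce
  I17: { [A → a .], [E → ; A a .] }  — 2 reduces
  I18: { [A → . D], [A → . E Y], [A → . a], [D → . ; ; A], [D → . ;], [D → . Y - Y], [D → ; . ; A], [D → ; .], [D → ; ; . A], [E → . ; A a], [E → ; . A a], [Y → . -], [Y → . A Y A] }  — shift, reduce
  I19: { [A → . D], [A → . E Y], [A → . a], [D → . ; ; A], [D → . ;], [D → . Y - Y], [D → ; ; A .], [E → . ; A a], [E → ; A . a], [Y → . -], [Y → . A Y A], [Y → A . Y A] }  — shift, reduce

I17 contains complete items [A → a .], [E → ; A a .] — reduce-reduce conflict.

Answer: Yes — I17: [A → a .] vs [E → ; A a .]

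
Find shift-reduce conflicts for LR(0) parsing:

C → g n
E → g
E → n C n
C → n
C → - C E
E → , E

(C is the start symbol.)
A shift-reduce conflict occurs when an LR(0) state has both:
  - a complete (reduce) item [A → α .] (dot at the end), and
  - a shift item [B → β . c γ] (dot before a terminal).

Augment with C' → C and build the canonical LR(0) collection (I0 = CLOSURE({[C' → . C]}), then GOTO on every symbol after a dot until no new states appear). It has 14 states:
  I0: { [C → . - C E], [C → . g n], [C → . n], [C' → . C] }  — shift
  I1: { [C → - . C E], [C → . - C E], [C → . g n], [C → . n] }  — shift
  I2: { [C' → C .] }  — accept
  I3: { [C → g . n] }  — shift
  I4: { [C → n .] }  — reduce
  I5: { [C → g n .] }  — reduce
  I6: { [C → - C . E], [E → . , E], [E → . g], [E → . n C n] }  — shift
  I7: { [E → , . E], [E → . , E], [E → . g], [E → . n C n] }  — shift
  I8: { [C → - C E .] }  — reduce
  I9: { [E → g .] }  — reduce
  I10: { [C → . - C E], [C → . g n], [C → . n], [E → n . C n] }  — shift
  I11: { [E → n C . n] }  — shift
  I12: { [E → n C n .] }  — reduce
  I13: { [E → , E .] }  — reduce

No state contains both a complete item and a shift item.

Answer: No shift-reduce conflicts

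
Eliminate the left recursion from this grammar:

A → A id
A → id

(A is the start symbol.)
A → id A'
A' → id A'
A' → ε

A is directly left-recursive. The standard transformation for
  A → A α₁ | ... | A α_m | β₁ | ... | β_n
is
  A  → β₁ A' | ... | β_n A'
  A' → α₁ A' | ... | α_m A' | ε

A → id becomes A → id A'
A → A id becomes A' → id A'
Add A' → ε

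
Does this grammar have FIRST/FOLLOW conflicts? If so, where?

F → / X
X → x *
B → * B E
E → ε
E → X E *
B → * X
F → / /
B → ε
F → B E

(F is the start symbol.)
A FIRST/FOLLOW conflict occurs when a non-terminal N has a nullable alternative N → β (β ⇒* ε) and another alternative N → α with FIRST(α) ∩ FOLLOW(N) ≠ ∅: on such a lookahead the parser cannot decide between expanding α and letting N vanish via β.

Nullable non-terminals: B, E, F.
FIRST sets used below: FIRST(X) = { 'x' }, FIRST(B) = { '*', ε }, FIRST(E) = { 'x', ε }

B: nullable alternative(s) B → ε; FOLLOW(B) = { $, 'x' }
  B → * B E: FIRST \ {ε} = { '*' } — disjoint from FOLLOW(B)
  B → * X: FIRST \ {ε} = { '*' } — disjoint from FOLLOW(B)
  B → ε: FIRST \ {ε} = { } — this is the only nullable alternative, skip

E: nullable alternative(s) E → ε; FOLLOW(E) = { $, '*', 'x' }
  E → ε: FIRST \ {ε} = { } — this is the only nullable alternative, skip
  E → X E *: FIRST \ {ε} = { 'x' } — overlaps FOLLOW(E) on { 'x' }: CONFLICT

F: nullable alternative(s) F → B E; FOLLOW(F) = { $ }
  F → / X: FIRST \ {ε} = { '/' } — disjoint from FOLLOW(F)
  F → / /: FIRST \ {ε} = { '/' } — disjoint from FOLLOW(F)
  F → B E: FIRST \ {ε} = { '*', 'x' } — this is the only nullable alternative, skip

X has no nullable alternative, so no FIRST/FOLLOW check is needed there.

So the grammar has 1 FIRST/FOLLOW conflict (marked CONFLICT above).

Answer: Yes. E → X E '*' with FOLLOW(E) on { 'x' }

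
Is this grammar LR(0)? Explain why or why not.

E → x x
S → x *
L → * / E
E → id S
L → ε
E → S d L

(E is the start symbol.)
No. Shift-reduce conflict between [L → .] and [L → . * / E]

A grammar is LR(0) if no state in the canonical LR(0) collection has:
  - both a shift item (dot before a terminal) and a complete item (shift-reduce conflict), or
  - two or more complete items (reduce-reduce conflict; the accept item [E' → E .] counts as a complete item here).

Augment with E' → E and build the canonical LR(0) collection (I0 = CLOSURE({[E' → . E]}), then GOTO on every symbol after a dot until no new states appear). It has 14 states:
  I0: { [E → . S d L], [E → . id S], [E → . x x], [E' → . E], [S → . x *] }  — shift
  I1: { [E' → E .] }  — accept
  I2: { [E → S . d L] }  — shift
  I3: { [E → id . S], [S → . x *] }  — shift
  I4: { [E → x . x], [S → x . *] }  — shift
  I5: { [S → x * .] }  — reduce
  I6: { [E → x x .] }  — reduce
  I7: { [E → id S .] }  — reduce
  I8: { [S → x . *] }  — shift
  I9: { [E → S d . L], [L → . * / E], [L → .] }  — shift, reduce
  I10: { [L → * . / E] }  — shift
  I11: { [E → S d L .] }  — reduce
  I12: { [E → . S d L], [E → . id S], [E → . x x], [L → * / . E], [S → . x *] }  — shift
  I13: { [L → * / E .] }  — reduce

Conflict in state I9:
  Shift-reduce conflict between [L → .] and [L → . * / E]
So the grammar is NOT LR(0).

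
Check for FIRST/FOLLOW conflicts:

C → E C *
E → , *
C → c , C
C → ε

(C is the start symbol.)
No FIRST/FOLLOW conflicts.

Nullable non-terminals: C.
FIRST sets used below: FIRST(E) = { ',' }

C: nullable alternative(s) C → ε; FOLLOW(C) = { $, '*' }
  C → E C *: FIRST \ {ε} = { ',' } — disjoint from FOLLOW(C)
  C → c , C: FIRST \ {ε} = { 'c' } — disjoint from FOLLOW(C)
  C → ε: FIRST \ {ε} = { } — this is the only nullable alternative, skip

E has no nullable alternative, so no FIRST/FOLLOW check is needed there.

No FIRST/FOLLOW conflicts found.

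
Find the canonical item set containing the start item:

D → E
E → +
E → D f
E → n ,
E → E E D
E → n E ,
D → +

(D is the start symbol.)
{ [D → . +], [D → . E], [D' → . D], [E → . +], [E → . D f], [E → . E E D], [E → . n ,], [E → . n E ,] }

First, augment the grammar with D' → D
I₀ = CLOSURE({ [D' → . D] }):
  [D' → . D] has the dot before D: add [D → . E], [D → . +]
  [D → . E] has the dot before E: add [E → . +], [E → . D f], [E → . n ,], [E → . E E D], [E → . n E ,]
No further items can be added.

I₀ = { [D → . +], [D → . E], [D' → . D], [E → . +], [E → . D f], [E → . E E D], [E → . n ,], [E → . n E ,] }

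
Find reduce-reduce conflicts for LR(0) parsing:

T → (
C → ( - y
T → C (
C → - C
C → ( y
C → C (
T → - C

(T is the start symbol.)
Yes — I5: [C → C ( .] vs [T → C ( .]; I8: [C → - C .] vs [T → - C .]

A reduce-reduce conflict occurs when an LR(0) state has two complete items [A → α .] and [B → β .] — both call for a reduction, and with no lookahead the parser cannot choose between them.

Augment with T' → T and build the canonical LR(0) collection (I0 = CLOSURE({[T' → . T]}), then GOTO on every symbol after a dot until no new states appear). It has 14 states:
  I0: { [C → . ( - y], [C → . ( y], [C → . - C], [C → . C (], [T → . (], [T → . - C], [T → . C (], [T' → . T] }  — shift
  I1: { [C → ( . - y], [C → ( . y], [T → ( .] }  — shift, reduce
  I2: { [C → - . C], [C → . ( - y], [C → . ( y], [C → . - C], [C → . C (], [T → - . C] }  — shift
  I3: { [C → C . (], [T → C . (] }  — shift
  I4: { [T' → T .] }  — accept
  I5: { [C → C ( .], [T → C ( .] }  — 2 reduces
  I6: { [C → ( . - y], [C → ( . y] }  — shift
  I7: { [C → - . C], [C → . ( - y], [C → . ( y], [C → . - C], [C → . C (] }  — shift
  I8: { [C → - C .], [C → C . (], [T → - C .] }  — shift, 2 reduces
  I9: { [C → C ( .] }  — reduce
  I10: { [C → - C .], [C → C . (] }  — shift, reduce
  I11: { [C → ( - . y] }  — shift
  I12: { [C → ( y .] }  — reduce
  I13: { [C → ( - y .] }  — reduce

I5 contains complete items [C → C ( .], [T → C ( .] — reduce-reduce conflict.
I8 contains complete items [C → - C .], [T → - C .] — reduce-reduce conflict.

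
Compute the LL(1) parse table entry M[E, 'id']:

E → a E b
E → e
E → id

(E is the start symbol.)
To find M[E, 'id'], we find productions for E where 'id' is in the predict set (PREDICT(N → α) = (FIRST(α) \ {ε}) ∪ (FOLLOW(N) if α ⇒* ε)).

E → a E b: PREDICT = { 'a' }
E → e: PREDICT = { 'e' }
E → id: PREDICT = { 'id' }
  'id' is in predict set, so this production goes in M[E, 'id']

M[E, 'id'] = E → id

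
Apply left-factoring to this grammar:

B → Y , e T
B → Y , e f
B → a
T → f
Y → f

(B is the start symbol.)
Left-factoring transforms A → αβ₁ | αβ₂ into A → αA' and A' → β₁ | β₂
(α is the longest common prefix among the alternatives). Repeat until
no nonterminal has two alternatives with a common prefix.

Round 1: B has alternatives sharing prefix 'Y , e'. Introduce B': B → Y , e B'
  Add: B' → T
  Add: B' → f

No remaining common prefixes — done.

Resulting grammar:
B → Y , e B'
B' → T
B' → f
B → a
T → f
Y → f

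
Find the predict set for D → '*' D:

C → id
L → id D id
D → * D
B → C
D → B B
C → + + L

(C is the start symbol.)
{ '*' }

PREDICT(D → '*' D) = (FIRST(RHS) \ {ε}) ∪ (FOLLOW(D) if ε ∈ FIRST(RHS), i.e. RHS ⇒* ε)
FIRST('*' D) = { '*' }
ε ∉ FIRST('*' D), so FOLLOW(D) is not added.
PREDICT(D → '*' D) = { '*' }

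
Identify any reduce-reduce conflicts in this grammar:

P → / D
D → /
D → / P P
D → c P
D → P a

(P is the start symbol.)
No reduce-reduce conflicts

A reduce-reduce conflict occurs when an LR(0) state has two complete items [A → α .] and [B → β .] — both call for a reduction, and with no lookahead the parser cannot choose between them.

Augment with P' → P and build the canonical LR(0) collection (I0 = CLOSURE({[P' → . P]}), then GOTO on every symbol after a dot until no new states appear). It has 11 states:
  I0: { [P → . / D], [P' → . P] }  — shift
  I1: { [D → . / P P], [D → . /], [D → . P a], [D → . c P], [P → . / D], [P → / . D] }  — shift
  I2: { [P' → P .] }  — accept
  I3: { [D → . / P P], [D → . /], [D → . P a], [D → . c P], [D → / . P P], [D → / .], [P → . / D], [P → / . D] }  — shift, reduce
  I4: { [P → / D .] }  — reduce
  I5: { [D → P . a] }  — shift
  I6: { [D → c . P], [P → . / D] }  — shift
  I7: { [D → c P .] }  — reduce
  I8: { [D → P a .] }  — reduce
  I9: { [D → / P . P], [D → P . a], [P → . / D] }  — shift
  I10: { [D → / P P .] }  — reduce

No state contains more than one complete item.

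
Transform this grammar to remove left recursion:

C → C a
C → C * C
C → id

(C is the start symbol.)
C → id C'
C' → a C'
C' → * C C'
C' → ε

C is directly left-recursive. The standard transformation for
  A → A α₁ | ... | A α_m | β₁ | ... | β_n
is
  A  → β₁ A' | ... | β_n A'
  A' → α₁ A' | ... | α_m A' | ε

C → id becomes C → id C'
C → C a becomes C' → a C'
C → C * C becomes C' → * C C'
Add C' → ε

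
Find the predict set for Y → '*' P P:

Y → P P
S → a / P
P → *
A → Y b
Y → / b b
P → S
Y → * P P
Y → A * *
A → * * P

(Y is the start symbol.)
PREDICT(Y → '*' P P) = (FIRST(RHS) \ {ε}) ∪ (FOLLOW(Y) if ε ∈ FIRST(RHS), i.e. RHS ⇒* ε)
FIRST('*' P P) = { '*' }
ε ∉ FIRST('*' P P), so FOLLOW(Y) is not added.
PREDICT(Y → '*' P P) = { '*' }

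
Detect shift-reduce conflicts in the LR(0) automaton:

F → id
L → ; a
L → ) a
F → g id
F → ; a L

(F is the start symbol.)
No shift-reduce conflicts

A shift-reduce conflict occurs when an LR(0) state has both:
  - a complete (reduce) item [A → α .] (dot at the end), and
  - a shift item [B → β . c γ] (dot before a terminal).

Augment with F' → F and build the canonical LR(0) collection (I0 = CLOSURE({[F' → . F]}), then GOTO on every symbol after a dot until no new states appear). It has 12 states:
  I0: { [F → . ; a L], [F → . g id], [F → . id], [F' → . F] }  — shift
  I1: { [F → ; . a L] }  — shift
  I2: { [F' → F .] }  — accept
  I3: { [F → g . id] }  — shift
  I4: { [F → id .] }  — reduce
  I5: { [F → g id .] }  — reduce
  I6: { [F → ; a . L], [L → . ) a], [L → . ; a] }  — shift
  I7: { [L → ) . a] }  — shift
  I8: { [L → ; . a] }  — shift
  I9: { [F → ; a L .] }  — reduce
  I10: { [L → ; a .] }  — reduce
  I11: { [L → ) a .] }  — reduce

No state contains both a complete item and a shift item.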